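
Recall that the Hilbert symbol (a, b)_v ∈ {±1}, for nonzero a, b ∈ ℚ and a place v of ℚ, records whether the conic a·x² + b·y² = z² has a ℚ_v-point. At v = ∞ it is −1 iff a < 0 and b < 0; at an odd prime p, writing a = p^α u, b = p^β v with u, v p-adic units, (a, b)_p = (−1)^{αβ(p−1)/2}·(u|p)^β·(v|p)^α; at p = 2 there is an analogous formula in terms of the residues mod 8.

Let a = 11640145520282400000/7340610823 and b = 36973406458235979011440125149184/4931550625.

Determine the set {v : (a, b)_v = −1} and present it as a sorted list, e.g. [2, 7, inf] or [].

[2, 3, 13, 37]

Mod squares: a ≡ 762755, b ≡ 38571. Check v ∈ {∞, 2, 3, 5, 7, 11, 13, 19, 23, 29, 31, 37, 43, 47, 53}.
v=3: a=3^8·(≡2), b=3^5·(≡2) mod 3; (2|3)=-1, (2|3)=-1; (−1)^{8·5·1}·(-1)^5·(-1)^8 = -1.
v=5: a=5^5·(≡1), b=5^-4·(≡4) mod 5; (1|5)=+1, (4|5)=+1; (−1)^{5·-4·2}·(+1)^-4·(+1)^5 = +1.
v=19: a=19^1·(≡16), b=19^2·(≡7) mod 19; (16|19)=+1, (7|19)=+1; (−1)^{1·2·9}·(+1)^2·(+1)^1 = +1.
v=13: a=13^-2·(≡8), b=13^3·(≡1) mod 13; (8|13)=-1, (1|13)=+1; (−1)^{-2·3·6}·(-1)^3·(+1)^-2 = -1.
v=23: a=23^0·(≡8), b=23^1·(≡5) mod 23; (8|23)=+1, (5|23)=-1; (−1)^{0·1·11}·(+1)^1·(-1)^0 = +1.
v=53: a=53^-2·(≡3), b=53^-4·(≡24) mod 53; (3|53)=-1, (24|53)=+1; (−1)^{-2·-4·26}·(-1)^-4·(+1)^-2 = +1.
v=2: v_2(a)=8, v_2(b)=22; units ≡ 3, 3 (mod 8); ε·ε+αω+βω = 1·1+8·1+22·1 ≡ 1  ⇒  (a,b)_2 = -1.
v=47: a=47^-2·(≡39), b=47^0·(≡20) mod 47; (39|47)=-1, (20|47)=-1; (−1)^{-2·0·23}·(-1)^0·(-1)^-2 = +1.
v=37: a=37^1·(≡17), b=37^2·(≡5) mod 37; (17|37)=-1, (5|37)=-1; (−1)^{1·2·18}·(-1)^2·(-1)^1 = -1.
v=11: a=11^2·(≡1), b=11^4·(≡1) mod 11; (1|11)=+1, (1|11)=+1; (−1)^{2·4·5}·(+1)^4·(+1)^2 = +1.
v=31: a=31^1·(≡23), b=31^2·(≡16) mod 31; (23|31)=-1, (16|31)=+1; (−1)^{1·2·15}·(-1)^2·(+1)^1 = +1.
v=43: a=43^0·(≡11), b=43^1·(≡2) mod 43; (11|43)=+1, (2|43)=-1; (−1)^{0·1·21}·(+1)^1·(-1)^0 = +1.
v=∞: 762755 > 0 and 38571 > 0  ⇒  (a,b)_∞ = +1.
v=29: a=29^2·(≡10), b=29^0·(≡23) mod 29; (10|29)=-1, (23|29)=+1; (−1)^{2·0·14}·(-1)^0·(+1)^2 = +1.
v=7: a=7^-1·(≡5), b=7^4·(≡2) mod 7; (5|7)=-1, (2|7)=+1; (−1)^{-1·4·3}·(-1)^4·(+1)^-1 = +1.
Ram(762755, 38571) = {2, 3, 13, 37}; no ℚ_2-point on the conic.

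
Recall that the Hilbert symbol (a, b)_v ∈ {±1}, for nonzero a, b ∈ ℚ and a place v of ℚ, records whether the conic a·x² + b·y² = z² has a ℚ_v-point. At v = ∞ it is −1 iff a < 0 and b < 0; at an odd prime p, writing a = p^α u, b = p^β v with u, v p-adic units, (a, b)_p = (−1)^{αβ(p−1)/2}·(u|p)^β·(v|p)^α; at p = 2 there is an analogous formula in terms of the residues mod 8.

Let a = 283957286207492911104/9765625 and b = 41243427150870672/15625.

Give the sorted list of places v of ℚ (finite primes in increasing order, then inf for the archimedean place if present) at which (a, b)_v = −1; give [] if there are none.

Mod squares: a ≡ 676039, b ≡ 57. Check v ∈ {∞, 2, 3, 5, 7, 13, 17, 19, 23}.
v=19: a=19^1·(≡18), b=19^1·(≡8) mod 19; (18|19)=-1, (8|19)=-1; (−1)^{1·1·9}·(-1)^1·(-1)^1 = -1.
v=23: a=23^3·(≡19), b=23^2·(≡20) mod 23; (19|23)=-1, (20|23)=-1; (−1)^{3·2·11}·(-1)^2·(-1)^3 = -1.
v=13: a=13^3·(≡1), b=13^2·(≡8) mod 13; (1|13)=+1, (8|13)=-1; (−1)^{3·2·6}·(+1)^2·(-1)^3 = -1.
v=2: v_2(a)=12, v_2(b)=4; units ≡ 7, 1 (mod 8); ε·ε+αω+βω = 1·0+12·0+4·0 ≡ 0  ⇒  (a,b)_2 = +1.
v=∞: 676039 > 0 and 57 > 0  ⇒  (a,b)_∞ = +1.
v=3: a=3^4·(≡1), b=3^7·(≡1) mod 3; (1|3)=+1, (1|3)=+1; (−1)^{4·7·1}·(+1)^7·(+1)^4 = +1.
v=5: a=5^-10·(≡4), b=5^-6·(≡2) mod 5; (4|5)=+1, (2|5)=-1; (−1)^{-10·-6·2}·(+1)^-6·(-1)^-10 = +1.
v=7: a=7^3·(≡3), b=7^4·(≡2) mod 7; (3|7)=-1, (2|7)=+1; (−1)^{3·4·3}·(-1)^4·(+1)^3 = +1.
v=17: a=17^3·(≡9), b=17^2·(≡3) mod 17; (9|17)=+1, (3|17)=-1; (−1)^{3·2·8}·(+1)^2·(-1)^3 = -1.
Ram(676039, 57) = {13, 17, 19, 23}; no ℚ_13-point on the conic.

[13, 17, 19, 23]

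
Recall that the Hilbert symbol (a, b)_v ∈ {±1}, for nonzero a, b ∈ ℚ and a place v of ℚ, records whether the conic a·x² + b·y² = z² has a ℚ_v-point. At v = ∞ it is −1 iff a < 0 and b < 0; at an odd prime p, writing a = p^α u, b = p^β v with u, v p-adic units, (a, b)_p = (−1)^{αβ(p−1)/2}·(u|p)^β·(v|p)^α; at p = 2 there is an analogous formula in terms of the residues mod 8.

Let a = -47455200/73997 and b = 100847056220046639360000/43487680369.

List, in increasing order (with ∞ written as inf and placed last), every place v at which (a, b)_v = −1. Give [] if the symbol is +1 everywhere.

[3, 7]

Mod squares: a ≡ -6006, b ≡ 26. Check v ∈ {∞, 2, 3, 5, 7, 11, 13, 31, 47}.
v=5: a=5^2·(≡1), b=5^4·(≡4) mod 5; (1|5)=+1, (4|5)=+1; (−1)^{2·4·2}·(+1)^4·(+1)^2 = +1.
v=∞: -6006 < 0 and 26 > 0  ⇒  (a,b)_∞ = +1.
v=31: a=31^-2·(≡25), b=31^-6·(≡26) mod 31; (25|31)=+1, (26|31)=-1; (−1)^{-2·-6·15}·(+1)^-6·(-1)^-2 = +1.
v=13: a=13^3·(≡6), b=13^5·(≡2) mod 13; (6|13)=-1, (2|13)=-1; (−1)^{3·5·6}·(-1)^5·(-1)^3 = +1.
v=3: a=3^3·(≡2), b=3^8·(≡2) mod 3; (2|3)=-1, (2|3)=-1; (−1)^{3·8·1}·(-1)^8·(-1)^3 = -1.
v=2: v_2(a)=5, v_2(b)=11; units ≡ 5, 5 (mod 8); ε·ε+αω+βω = 0·0+5·1+11·1 ≡ 0  ⇒  (a,b)_2 = +1.
v=11: a=11^-1·(≡9), b=11^4·(≡4) mod 11; (9|11)=+1, (4|11)=+1; (−1)^{-1·4·5}·(+1)^4·(+1)^-1 = +1.
v=7: a=7^-1·(≡5), b=7^-2·(≡3) mod 7; (5|7)=-1, (3|7)=-1; (−1)^{-1·-2·3}·(-1)^-2·(-1)^-1 = -1.
v=47: a=47^0·(≡22), b=47^2·(≡45) mod 47; (22|47)=-1, (45|47)=-1; (−1)^{0·2·23}·(-1)^2·(-1)^0 = +1.
(-6006, 26 / ℚ) ramifies at {3, 7}: a division algebra.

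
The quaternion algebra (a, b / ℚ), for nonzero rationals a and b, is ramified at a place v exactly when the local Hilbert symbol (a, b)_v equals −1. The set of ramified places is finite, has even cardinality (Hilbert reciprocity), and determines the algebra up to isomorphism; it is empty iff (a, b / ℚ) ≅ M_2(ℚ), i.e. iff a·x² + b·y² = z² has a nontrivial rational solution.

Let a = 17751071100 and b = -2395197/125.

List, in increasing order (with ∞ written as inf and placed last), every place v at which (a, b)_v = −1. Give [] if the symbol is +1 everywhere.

(a, b) ≡ (399, -1330665) mod (ℚ^×)²; places V = {2, 3, 5, 7, 19, 23, 29, ∞}.
(a,b)_29: α=2, u≡1; β=1, v≡16 (mod 29); (1|29)=+1, (16|29)=+1; sign (−1)^0·+1^1·+1^2 = +1.
(a,b)_23: α=2, u≡4; β=1, v≡12 (mod 23); (4|23)=+1, (12|23)=+1; sign (−1)^0·+1^1·+1^2 = +1.
(a,b)_7: α=1, u≡1; β=1, v≡4 (mod 7); (1|7)=+1, (4|7)=+1; sign (−1)^1·+1^1·+1^1 = -1.
(a,b)_2: α=2, β=0; u≡7, v≡7 (mod 8); ε(u)ε(v)=1·1, αω(v)=2·0, βω(u)=0·0; sum ≡ 1  ⇒  -1.
(a,b)_3: α=1, u≡1; β=3, v≡1 (mod 3); (1|3)=+1, (1|3)=+1; sign (−1)^1·+1^3·+1^1 = -1.
(a,b)_19: α=1, u≡2; β=1, v≡14 (mod 19); (2|19)=-1, (14|19)=-1; sign (−1)^1·-1^1·-1^1 = -1.
(a,b)_∞: sgn(399)=+, sgn(-1330665)=−, so +1.
(a,b)_5: α=2, u≡4; β=-3, v≡3 (mod 5); (4|5)=+1, (3|5)=-1; sign (−1)^0·+1^-3·-1^2 = +1.
Ram(399, -1330665) = {2, 3, 7, 19}; no ℚ_2-point on the conic.

[2, 3, 7, 19]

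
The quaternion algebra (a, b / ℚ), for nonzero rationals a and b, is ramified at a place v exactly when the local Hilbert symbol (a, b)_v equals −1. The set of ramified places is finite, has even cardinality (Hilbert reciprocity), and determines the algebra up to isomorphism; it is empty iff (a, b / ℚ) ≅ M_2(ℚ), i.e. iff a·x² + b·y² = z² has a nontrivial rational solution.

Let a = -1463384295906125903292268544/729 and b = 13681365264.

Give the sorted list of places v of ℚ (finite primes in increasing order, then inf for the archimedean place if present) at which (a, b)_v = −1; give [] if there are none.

[17, 41]

Mod squares: a ≡ -14209739, b ≡ 215441. Check v ∈ {∞, 2, 3, 7, 17, 19, 23, 29, 37, 41}.
v=19: a=19^3·(≡17), b=19^1·(≡14) mod 19; (17|19)=+1, (14|19)=-1; (−1)^{3·1·9}·(+1)^1·(-1)^3 = +1.
v=2: v_2(a)=22, v_2(b)=4; units ≡ 5, 1 (mod 8); ε·ε+αω+βω = 0·0+22·0+4·1 ≡ 0  ⇒  (a,b)_2 = +1.
v=7: a=7^0·(≡1), b=7^2·(≡2) mod 7; (1|7)=+1, (2|7)=+1; (−1)^{0·2·3}·(+1)^2·(+1)^0 = +1.
v=29: a=29^3·(≡13), b=29^1·(≡28) mod 29; (13|29)=+1, (28|29)=+1; (−1)^{3·1·14}·(+1)^1·(+1)^3 = +1.
v=37: a=37^1·(≡6), b=37^0·(≡28) mod 37; (6|37)=-1, (28|37)=+1; (−1)^{1·0·18}·(-1)^0·(+1)^1 = +1.
v=17: a=17^3·(≡6), b=17^1·(≡4) mod 17; (6|17)=-1, (4|17)=+1; (−1)^{3·1·8}·(-1)^1·(+1)^3 = -1.
v=3: a=3^-6·(≡1), b=3^4·(≡2) mod 3; (1|3)=+1, (2|3)=-1; (−1)^{-6·4·1}·(+1)^4·(-1)^-6 = +1.
v=∞: -14209739 < 0 and 215441 > 0  ⇒  (a,b)_∞ = +1.
v=41: a=41^1·(≡14), b=41^0·(≡29) mod 41; (14|41)=-1, (29|41)=-1; (−1)^{1·0·20}·(-1)^0·(-1)^1 = -1.
v=23: a=23^4·(≡2), b=23^1·(≡6) mod 23; (2|23)=+1, (6|23)=+1; (−1)^{4·1·11}·(+1)^1·(+1)^4 = +1.
|Ram(-14209739, 215441)| = 2, even; anisotropic at {17, 41}.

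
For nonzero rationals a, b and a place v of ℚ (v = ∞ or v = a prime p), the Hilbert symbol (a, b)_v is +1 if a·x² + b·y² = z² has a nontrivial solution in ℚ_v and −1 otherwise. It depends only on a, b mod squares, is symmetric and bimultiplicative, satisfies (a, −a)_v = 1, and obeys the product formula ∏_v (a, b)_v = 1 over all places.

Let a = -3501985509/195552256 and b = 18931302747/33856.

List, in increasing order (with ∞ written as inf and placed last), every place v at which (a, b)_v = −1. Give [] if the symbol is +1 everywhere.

[2, 7]

Mod squares: a ≡ -29, b ≡ 203. Check v ∈ {∞, 2, 3, 7, 11, 19, 23, 29, 37}.
v=29: a=29^1·(≡16), b=29^3·(≡23) mod 29; (16|29)=+1, (23|29)=+1; (−1)^{1·3·14}·(+1)^3·(+1)^1 = +1.
v=23: a=23^-2·(≡10), b=23^-2·(≡21) mod 23; (10|23)=-1, (21|23)=-1; (−1)^{-2·-2·11}·(-1)^-2·(-1)^-2 = +1.
v=7: a=7^0·(≡5), b=7^1·(≡4) mod 7; (5|7)=-1, (4|7)=+1; (−1)^{0·1·3}·(-1)^1·(+1)^0 = -1.
v=∞: -29 < 0 and 203 > 0  ⇒  (a,b)_∞ = +1.
v=11: a=11^2·(≡3), b=11^0·(≡3) mod 11; (3|11)=+1, (3|11)=+1; (−1)^{2·0·5}·(+1)^0·(+1)^2 = +1.
v=37: a=37^2·(≡2), b=37^2·(≡35) mod 37; (2|37)=-1, (35|37)=-1; (−1)^{2·2·18}·(-1)^2·(-1)^2 = +1.
v=2: v_2(a)=-10, v_2(b)=-6; units ≡ 3, 3 (mod 8); ε·ε+αω+βω = 1·1+-10·1+-6·1 ≡ 1  ⇒  (a,b)_2 = -1.
v=3: a=3^6·(≡1), b=3^4·(≡2) mod 3; (1|3)=+1, (2|3)=-1; (−1)^{6·4·1}·(+1)^4·(-1)^6 = +1.
v=19: a=19^-2·(≡7), b=19^0·(≡18) mod 19; (7|19)=+1, (18|19)=-1; (−1)^{-2·0·9}·(+1)^0·(-1)^-2 = +1.
|Ram(-29, 203)| = 2, even; anisotropic at {2, 7}.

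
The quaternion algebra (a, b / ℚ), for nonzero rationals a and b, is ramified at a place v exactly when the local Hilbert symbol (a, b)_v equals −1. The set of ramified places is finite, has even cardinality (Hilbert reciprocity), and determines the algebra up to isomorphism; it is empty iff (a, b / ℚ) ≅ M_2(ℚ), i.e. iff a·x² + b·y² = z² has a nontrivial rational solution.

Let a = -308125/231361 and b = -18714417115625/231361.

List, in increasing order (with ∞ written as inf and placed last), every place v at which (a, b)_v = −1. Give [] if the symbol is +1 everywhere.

Mod squares: a ≡ -493, b ≡ -82944785. Check v ∈ {∞, 2, 5, 7, 11, 13, 17, 19, 23, 29, 37}.
v=7: a=7^0·(≡2), b=7^1·(≡4) mod 7; (2|7)=+1, (4|7)=+1; (−1)^{0·1·3}·(+1)^1·(+1)^0 = +1.
v=11: a=11^0·(≡2), b=11^1·(≡2) mod 11; (2|11)=-1, (2|11)=-1; (−1)^{0·1·5}·(-1)^1·(-1)^0 = -1.
v=∞: -493 < 0 and -82944785 < 0  ⇒  (a,b)_∞ = -1.
v=2: v_2(a)=0, v_2(b)=0; units ≡ 3, 7 (mod 8); ε·ε+αω+βω = 1·1+0·0+0·1 ≡ 1  ⇒  (a,b)_2 = -1.
v=5: a=5^4·(≡2), b=5^5·(≡3) mod 5; (2|5)=-1, (3|5)=-1; (−1)^{4·5·2}·(-1)^5·(-1)^4 = -1.
v=19: a=19^0·(≡1), b=19^3·(≡1) mod 19; (1|19)=+1, (1|19)=+1; (−1)^{0·3·9}·(+1)^3·(+1)^0 = +1.
v=29: a=29^1·(≡11), b=29^1·(≡26) mod 29; (11|29)=-1, (26|29)=-1; (−1)^{1·1·14}·(-1)^1·(-1)^1 = +1.
v=37: a=37^-2·(≡34), b=37^-2·(≡14) mod 37; (34|37)=+1, (14|37)=-1; (−1)^{-2·-2·18}·(+1)^-2·(-1)^-2 = +1.
v=23: a=23^0·(≡13), b=23^1·(≡1) mod 23; (13|23)=+1, (1|23)=+1; (−1)^{0·1·11}·(+1)^1·(+1)^0 = +1.
v=17: a=17^1·(≡6), b=17^1·(≡6) mod 17; (6|17)=-1, (6|17)=-1; (−1)^{1·1·8}·(-1)^1·(-1)^1 = +1.
v=13: a=13^-2·(≡10), b=13^-2·(≡4) mod 13; (10|13)=+1, (4|13)=+1; (−1)^{-2·-2·6}·(+1)^-2·(+1)^-2 = +1.
|Ram(-493, -82944785)| = 4, even; anisotropic at {2, 5, 11, ∞}.

[2, 5, 11, inf]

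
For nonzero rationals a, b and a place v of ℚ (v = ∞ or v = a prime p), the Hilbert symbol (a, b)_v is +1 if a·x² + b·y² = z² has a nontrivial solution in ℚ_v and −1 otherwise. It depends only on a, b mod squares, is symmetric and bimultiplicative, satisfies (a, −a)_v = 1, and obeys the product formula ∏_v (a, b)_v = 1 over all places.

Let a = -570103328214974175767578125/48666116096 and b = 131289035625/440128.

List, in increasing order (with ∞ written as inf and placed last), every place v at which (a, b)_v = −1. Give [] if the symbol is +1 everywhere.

(a, b) ≡ (-4290, 429) mod (ℚ^×)²; places V = {2, 3, 5, 7, 11, 13, 23, 29, ∞}.
(a,b)_23: α=0, u≡22; β=-2, v≡7 (mod 23); (22|23)=-1, (7|23)=-1; sign (−1)^0·-1^-2·-1^0 = +1.
(a,b)_7: α=4, u≡4; β=0, v≡2 (mod 7); (4|7)=+1, (2|7)=+1; sign (−1)^0·+1^0·+1^4 = +1.
(a,b)_5: α=9, u≡2; β=4, v≡4 (mod 5); (2|5)=-1, (4|5)=+1; sign (−1)^0·-1^4·+1^9 = +1.
(a,b)_13: α=-5, u≡8; β=-1, v≡5 (mod 13); (8|13)=-1, (5|13)=-1; sign (−1)^0·-1^-1·-1^-5 = +1.
(a,b)_11: α=3, u≡2; β=1, v≡2 (mod 11); (2|11)=-1, (2|11)=-1; sign (−1)^1·-1^1·-1^3 = -1.
(a,b)_3: α=17, u≡1; β=3, v≡2 (mod 3); (1|3)=+1, (2|3)=-1; sign (−1)^1·+1^3·-1^17 = +1.
(a,b)_29: α=4, u≡3; β=4, v≡24 (mod 29); (3|29)=-1, (24|29)=+1; sign (−1)^0·-1^4·+1^4 = +1.
(a,b)_2: α=-17, β=-6; u≡7, v≡5 (mod 8); ε(u)ε(v)=1·0, αω(v)=-17·1, βω(u)=-6·0; sum ≡ 1  ⇒  -1.
(a,b)_∞: sgn(-4290)=−, sgn(429)=+, so +1.
|Ram(-4290, 429)| = 2, even; anisotropic at {2, 11}.

[2, 11]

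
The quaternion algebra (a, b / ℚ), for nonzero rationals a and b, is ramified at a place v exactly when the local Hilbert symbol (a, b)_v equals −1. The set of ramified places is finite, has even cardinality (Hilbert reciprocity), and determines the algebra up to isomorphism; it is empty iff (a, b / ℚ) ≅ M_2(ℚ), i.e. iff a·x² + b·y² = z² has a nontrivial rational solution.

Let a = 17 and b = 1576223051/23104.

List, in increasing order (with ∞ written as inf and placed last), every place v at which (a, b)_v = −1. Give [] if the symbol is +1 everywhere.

[17, 23, 29, 37]

(a, b) ≡ (17, 5454059) mod (ℚ^×)²; places V = {2, 13, 17, 19, 23, 29, 37, ∞}.
(a,b)_23: α=0, u≡17; β=1, v≡9 (mod 23); (17|23)=-1, (9|23)=+1; sign (−1)^0·-1^1·+1^0 = -1.
(a,b)_29: α=0, u≡17; β=1, v≡20 (mod 29); (17|29)=-1, (20|29)=+1; sign (−1)^0·-1^1·+1^0 = -1.
(a,b)_37: α=0, u≡17; β=1, v≡12 (mod 37); (17|37)=-1, (12|37)=+1; sign (−1)^0·-1^1·+1^0 = -1.
(a,b)_19: α=0, u≡17; β=-2, v≡8 (mod 19); (17|19)=+1, (8|19)=-1; sign (−1)^0·+1^-2·-1^0 = +1.
(a,b)_2: α=0, β=-6; u≡1, v≡3 (mod 8); ε(u)ε(v)=0·1, αω(v)=0·1, βω(u)=-6·0; sum ≡ 0  ⇒  +1.
(a,b)_∞: sgn(17)=+, sgn(5454059)=+, so +1.
(a,b)_17: α=1, u≡1; β=3, v≡3 (mod 17); (1|17)=+1, (3|17)=-1; sign (−1)^0·+1^3·-1^1 = -1.
(a,b)_13: α=0, u≡4; β=1, v≡7 (mod 13); (4|13)=+1, (7|13)=-1; sign (−1)^0·+1^1·-1^0 = +1.
Ram(17, 5454059) = {17, 23, 29, 37}; no ℚ_17-point on the conic.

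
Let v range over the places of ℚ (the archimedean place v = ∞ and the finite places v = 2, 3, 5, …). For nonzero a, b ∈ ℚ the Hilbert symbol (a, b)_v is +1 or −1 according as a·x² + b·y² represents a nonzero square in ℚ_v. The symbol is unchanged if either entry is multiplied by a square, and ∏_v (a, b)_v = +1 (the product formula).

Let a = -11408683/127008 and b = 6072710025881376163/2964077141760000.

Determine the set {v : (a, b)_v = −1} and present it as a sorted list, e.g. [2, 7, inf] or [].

[2, 17]

(a, b) ≡ (-374, 1122) mod (ℚ^×)²; places V = {2, 3, 5, 7, 11, 13, 17, 19, 43, 47, ∞}.
(a,b)_17: α=1, u≡10; β=1, v≡15 (mod 17); (10|17)=-1, (15|17)=+1; sign (−1)^0·-1^1·+1^1 = -1.
(a,b)_19: α=2, u≡9; β=6, v≡6 (mod 19); (9|19)=+1, (6|19)=+1; sign (−1)^0·+1^6·+1^2 = +1.
(a,b)_13: α=2, u≡12; β=2, v≡9 (mod 13); (12|13)=+1, (9|13)=+1; sign (−1)^0·+1^2·+1^2 = +1.
(a,b)_∞: sgn(-374)=−, sgn(1122)=+, so +1.
(a,b)_43: α=0, u≡16; β=2, v≡13 (mod 43); (16|43)=+1, (13|43)=+1; sign (−1)^0·+1^2·+1^0 = +1.
(a,b)_2: α=-5, β=-11; u≡5, v≡1 (mod 8); ε(u)ε(v)=0·0, αω(v)=-5·0, βω(u)=-11·1; sum ≡ 1  ⇒  -1.
(a,b)_7: α=-2, u≡4; β=-6, v≡1 (mod 7); (4|7)=+1, (1|7)=+1; sign (−1)^0·+1^-6·+1^-2 = +1.
(a,b)_5: α=0, u≡4; β=-4, v≡3 (mod 5); (4|5)=+1, (3|5)=-1; sign (−1)^0·+1^-4·-1^0 = +1.
(a,b)_11: α=1, u≡2; β=1, v≡5 (mod 11); (2|11)=-1, (5|11)=+1; sign (−1)^1·-1^1·+1^1 = +1.
(a,b)_3: α=-4, u≡1; β=-9, v≡2 (mod 3); (1|3)=+1, (2|3)=-1; sign (−1)^0·+1^-9·-1^-4 = +1.
(a,b)_47: α=0, u≡17; β=2, v≡44 (mod 47); (17|47)=+1, (44|47)=-1; sign (−1)^0·+1^2·-1^0 = +1.
(-374, 1122 / ℚ) ramifies at {2, 17}: a division algebra.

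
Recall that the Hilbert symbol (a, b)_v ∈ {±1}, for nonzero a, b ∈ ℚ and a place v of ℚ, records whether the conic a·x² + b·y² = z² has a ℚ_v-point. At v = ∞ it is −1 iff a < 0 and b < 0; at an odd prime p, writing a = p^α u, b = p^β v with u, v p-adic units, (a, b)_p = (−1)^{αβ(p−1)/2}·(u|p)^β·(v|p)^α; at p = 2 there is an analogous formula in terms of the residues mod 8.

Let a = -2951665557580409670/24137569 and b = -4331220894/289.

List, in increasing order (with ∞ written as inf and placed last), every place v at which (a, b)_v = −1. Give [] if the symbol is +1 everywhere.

[2, 7, 11, inf]

(a, b) ≡ (-1430, -14) mod (ℚ^×)²; places V = {2, 3, 5, 7, 11, 13, 17, 41, ∞}.
(a,b)_11: α=3, u≡8; β=2, v≡6 (mod 11); (8|11)=-1, (6|11)=-1; sign (−1)^0·-1^2·-1^3 = -1.
(a,b)_5: α=1, u≡4; β=0, v≡4 (mod 5); (4|5)=+1, (4|5)=+1; sign (−1)^0·+1^0·+1^1 = +1.
(a,b)_3: α=6, u≡1; β=2, v≡1 (mod 3); (1|3)=+1, (1|3)=+1; sign (−1)^0·+1^2·+1^6 = +1.
(a,b)_17: α=-6, u≡13; β=-2, v≡6 (mod 17); (13|17)=+1, (6|17)=-1; sign (−1)^0·+1^-2·-1^-6 = +1.
(a,b)_13: α=3, u≡8; β=2, v≡4 (mod 13); (8|13)=-1, (4|13)=+1; sign (−1)^0·-1^2·+1^3 = +1.
(a,b)_41: α=4, u≡40; β=2, v≡15 (mod 41); (40|41)=+1, (15|41)=-1; sign (−1)^0·+1^2·-1^4 = +1.
(a,b)_7: α=2, u≡3; β=1, v≡3 (mod 7); (3|7)=-1, (3|7)=-1; sign (−1)^0·-1^1·-1^2 = -1.
(a,b)_2: α=1, β=1; u≡5, v≡1 (mod 8); ε(u)ε(v)=0·0, αω(v)=1·0, βω(u)=1·1; sum ≡ 1  ⇒  -1.
(a,b)_∞: sgn(-1430)=−, sgn(-14)=−, so -1.
|Ram(-1430, -14)| = 4, even; anisotropic at {2, 7, 11, ∞}.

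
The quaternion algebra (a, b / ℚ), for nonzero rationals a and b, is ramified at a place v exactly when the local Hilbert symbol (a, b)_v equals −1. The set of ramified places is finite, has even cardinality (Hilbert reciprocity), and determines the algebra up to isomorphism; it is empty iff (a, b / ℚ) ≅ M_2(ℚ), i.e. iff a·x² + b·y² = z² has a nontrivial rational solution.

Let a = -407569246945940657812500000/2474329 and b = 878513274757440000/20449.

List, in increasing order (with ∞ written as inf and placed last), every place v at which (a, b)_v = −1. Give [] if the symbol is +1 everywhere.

Mod squares: a ≡ -210, b ≡ 5474. Check v ∈ {∞, 2, 3, 5, 7, 11, 13, 17, 23}.
v=13: a=13^-2·(≡2), b=13^-2·(≡4) mod 13; (2|13)=-1, (4|13)=+1; (−1)^{-2·-2·6}·(-1)^-2·(+1)^-2 = +1.
v=∞: -210 < 0 and 5474 > 0  ⇒  (a,b)_∞ = +1.
v=2: v_2(a)=5, v_2(b)=9; units ≡ 7, 1 (mod 8); ε·ε+αω+βω = 1·0+5·0+9·0 ≡ 0  ⇒  (a,b)_2 = +1.
v=17: a=17^4·(≡5), b=17^3·(≡4) mod 17; (5|17)=-1, (4|17)=+1; (−1)^{4·3·8}·(-1)^3·(+1)^4 = -1.
v=5: a=5^11·(≡2), b=5^4·(≡1) mod 5; (2|5)=-1, (1|5)=+1; (−1)^{11·4·2}·(-1)^4·(+1)^11 = +1.
v=23: a=23^4·(≡10), b=23^3·(≡18) mod 23; (10|23)=-1, (18|23)=+1; (−1)^{4·3·11}·(-1)^3·(+1)^4 = -1.
v=11: a=11^-4·(≡6), b=11^-2·(≡2) mod 11; (6|11)=-1, (2|11)=-1; (−1)^{-4·-2·5}·(-1)^-2·(-1)^-4 = +1.
v=7: a=7^1·(≡5), b=7^1·(≡5) mod 7; (5|7)=-1, (5|7)=-1; (−1)^{1·1·3}·(-1)^1·(-1)^1 = -1.
v=3: a=3^13·(≡2), b=3^8·(≡2) mod 3; (2|3)=-1, (2|3)=-1; (−1)^{13·8·1}·(-1)^8·(-1)^13 = -1.
Ram(-210, 5474) = {3, 7, 17, 23}; no ℚ_3-point on the conic.

[3, 7, 17, 23]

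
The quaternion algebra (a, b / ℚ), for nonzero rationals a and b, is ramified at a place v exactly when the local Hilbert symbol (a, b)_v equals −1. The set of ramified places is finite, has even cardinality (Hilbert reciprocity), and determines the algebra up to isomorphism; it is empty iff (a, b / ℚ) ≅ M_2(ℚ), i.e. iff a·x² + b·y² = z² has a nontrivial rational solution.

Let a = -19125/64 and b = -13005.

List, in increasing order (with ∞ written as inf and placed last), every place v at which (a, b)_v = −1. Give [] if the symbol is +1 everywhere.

[2, 5, 17, inf]

Mod squares: a ≡ -85, b ≡ -5. Check v ∈ {∞, 2, 3, 5, 17}.
v=5: a=5^3·(≡3), b=5^1·(≡4) mod 5; (3|5)=-1, (4|5)=+1; (−1)^{3·1·2}·(-1)^1·(+1)^3 = -1.
v=3: a=3^2·(≡2), b=3^2·(≡1) mod 3; (2|3)=-1, (1|3)=+1; (−1)^{2·2·1}·(-1)^2·(+1)^2 = +1.
v=17: a=17^1·(≡5), b=17^2·(≡6) mod 17; (5|17)=-1, (6|17)=-1; (−1)^{1·2·8}·(-1)^2·(-1)^1 = -1.
v=∞: -85 < 0 and -5 < 0  ⇒  (a,b)_∞ = -1.
v=2: v_2(a)=-6, v_2(b)=0; units ≡ 3, 3 (mod 8); ε·ε+αω+βω = 1·1+-6·1+0·1 ≡ 1  ⇒  (a,b)_2 = -1.
Ram(-85, -5) = {2, 5, 17, ∞}; no ℚ_2-point on the conic.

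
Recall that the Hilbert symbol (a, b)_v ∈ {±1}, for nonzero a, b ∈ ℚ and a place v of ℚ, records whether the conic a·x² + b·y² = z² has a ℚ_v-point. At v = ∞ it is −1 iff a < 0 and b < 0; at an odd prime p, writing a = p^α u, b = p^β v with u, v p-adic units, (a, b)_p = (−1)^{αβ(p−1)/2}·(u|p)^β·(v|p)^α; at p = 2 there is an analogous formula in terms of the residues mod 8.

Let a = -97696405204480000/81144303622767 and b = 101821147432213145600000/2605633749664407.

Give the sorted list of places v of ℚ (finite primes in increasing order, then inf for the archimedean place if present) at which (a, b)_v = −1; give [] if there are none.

(a, b) ≡ (-301, 46655) mod (ℚ^×)²; places V = {2, 3, 5, 7, 11, 17, 31, 41, 43, ∞}.
(a,b)_∞: sgn(-301)=−, sgn(46655)=+, so +1.
(a,b)_17: α=-6, u≡14; β=-8, v≡10 (mod 17); (14|17)=-1, (10|17)=-1; sign (−1)^0·-1^-8·-1^-6 = +1.
(a,b)_5: α=4, u≡1; β=5, v≡1 (mod 5); (1|5)=+1, (1|5)=+1; sign (−1)^0·+1^5·+1^4 = +1.
(a,b)_31: α=6, u≡28; β=7, v≡6 (mod 31); (28|31)=+1, (6|31)=-1; sign (−1)^0·+1^7·-1^6 = +1.
(a,b)_3: α=-4, u≡2; β=-2, v≡2 (mod 3); (2|3)=-1, (2|3)=-1; sign (−1)^0·-1^-2·-1^-4 = +1.
(a,b)_11: α=-2, u≡7; β=-2, v≡3 (mod 11); (7|11)=-1, (3|11)=+1; sign (−1)^0·-1^-2·+1^-2 = +1.
(a,b)_7: α=-3, u≡5; β=-3, v≡1 (mod 7); (5|7)=-1, (1|7)=+1; sign (−1)^1·-1^-3·+1^-3 = +1.
(a,b)_2: α=12, β=14; u≡3, v≡7 (mod 8); ε(u)ε(v)=1·1, αω(v)=12·0, βω(u)=14·1; sum ≡ 1  ⇒  -1.
(a,b)_41: α=0, u≡17; β=2, v≡7 (mod 41); (17|41)=-1, (7|41)=-1; sign (−1)^0·-1^2·-1^0 = +1.
(a,b)_43: α=1, u≡1; β=1, v≡11 (mod 43); (1|43)=+1, (11|43)=+1; sign (−1)^1·+1^1·+1^1 = -1.
(-301, 46655 / ℚ) ramifies at {2, 43}: a division algebra.

[2, 43]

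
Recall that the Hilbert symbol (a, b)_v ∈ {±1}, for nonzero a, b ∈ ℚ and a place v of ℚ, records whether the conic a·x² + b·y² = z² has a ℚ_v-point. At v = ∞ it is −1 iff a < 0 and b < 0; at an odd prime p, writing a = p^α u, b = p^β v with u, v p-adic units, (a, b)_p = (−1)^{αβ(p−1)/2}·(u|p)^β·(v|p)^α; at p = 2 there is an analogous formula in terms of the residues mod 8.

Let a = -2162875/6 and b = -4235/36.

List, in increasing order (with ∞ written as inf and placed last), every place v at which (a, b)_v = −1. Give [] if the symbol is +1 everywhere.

(a, b) ≡ (-4290, -35) mod (ℚ^×)²; places V = {2, 3, 5, 7, 11, 13, ∞}.
(a,b)_3: α=-1, u≡1; β=-2, v≡1 (mod 3); (1|3)=+1, (1|3)=+1; sign (−1)^0·+1^-2·+1^-1 = +1.
(a,b)_∞: sgn(-4290)=−, sgn(-35)=−, so -1.
(a,b)_5: α=3, u≡2; β=1, v≡3 (mod 5); (2|5)=-1, (3|5)=-1; sign (−1)^0·-1^1·-1^3 = +1.
(a,b)_13: α=1, u≡2; β=0, v≡12 (mod 13); (2|13)=-1, (12|13)=+1; sign (−1)^0·-1^0·+1^1 = +1.
(a,b)_11: α=3, u≡6; β=2, v≡3 (mod 11); (6|11)=-1, (3|11)=+1; sign (−1)^0·-1^2·+1^3 = +1.
(a,b)_7: α=0, u≡1; β=1, v≡4 (mod 7); (1|7)=+1, (4|7)=+1; sign (−1)^0·+1^1·+1^0 = +1.
(a,b)_2: α=-1, β=-2; u≡7, v≡5 (mod 8); ε(u)ε(v)=1·0, αω(v)=-1·1, βω(u)=-2·0; sum ≡ 1  ⇒  -1.
|Ram(-4290, -35)| = 2, even; anisotropic at {2, ∞}.

[2, inf]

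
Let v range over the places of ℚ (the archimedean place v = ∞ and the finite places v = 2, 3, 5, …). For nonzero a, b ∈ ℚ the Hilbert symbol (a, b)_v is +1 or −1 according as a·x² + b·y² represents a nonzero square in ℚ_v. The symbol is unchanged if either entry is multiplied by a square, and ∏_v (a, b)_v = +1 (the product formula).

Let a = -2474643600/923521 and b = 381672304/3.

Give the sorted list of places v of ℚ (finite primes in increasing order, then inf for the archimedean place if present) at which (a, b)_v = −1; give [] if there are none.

[17, 19]

(a, b) ≡ (-5681, 1173) mod (ℚ^×)²; places V = {2, 3, 5, 11, 13, 17, 19, 23, 31, ∞}.
(a,b)_13: α=1, u≡6; β=2, v≡10 (mod 13); (6|13)=-1, (10|13)=+1; sign (−1)^0·-1^2·+1^1 = +1.
(a,b)_∞: sgn(-5681)=−, sgn(1173)=+, so +1.
(a,b)_2: α=4, β=4; u≡7, v≡5 (mod 8); ε(u)ε(v)=1·0, αω(v)=4·1, βω(u)=4·0; sum ≡ 0  ⇒  +1.
(a,b)_31: α=-4, u≡3; β=0, v≡29 (mod 31); (3|31)=-1, (29|31)=-1; sign (−1)^0·-1^0·-1^-4 = +1.
(a,b)_17: α=0, u≡11; β=1, v≡8 (mod 17); (11|17)=-1, (8|17)=+1; sign (−1)^0·-1^1·+1^0 = -1.
(a,b)_5: α=2, u≡1; β=0, v≡3 (mod 5); (1|5)=+1, (3|5)=-1; sign (−1)^0·+1^0·-1^2 = +1.
(a,b)_23: α=1, u≡9; β=1, v≡21 (mod 23); (9|23)=+1, (21|23)=-1; sign (−1)^1·+1^1·-1^1 = +1.
(a,b)_19: α=1, u≡7; β=2, v≡3 (mod 19); (7|19)=+1, (3|19)=-1; sign (−1)^0·+1^2·-1^1 = -1.
(a,b)_3: α=2, u≡1; β=-1, v≡1 (mod 3); (1|3)=+1, (1|3)=+1; sign (−1)^0·+1^-1·+1^2 = +1.
(a,b)_11: α=2, u≡8; β=0, v≡8 (mod 11); (8|11)=-1, (8|11)=-1; sign (−1)^0·-1^0·-1^2 = +1.
(-5681, 1173 / ℚ) ramifies at {17, 19}: a division algebra.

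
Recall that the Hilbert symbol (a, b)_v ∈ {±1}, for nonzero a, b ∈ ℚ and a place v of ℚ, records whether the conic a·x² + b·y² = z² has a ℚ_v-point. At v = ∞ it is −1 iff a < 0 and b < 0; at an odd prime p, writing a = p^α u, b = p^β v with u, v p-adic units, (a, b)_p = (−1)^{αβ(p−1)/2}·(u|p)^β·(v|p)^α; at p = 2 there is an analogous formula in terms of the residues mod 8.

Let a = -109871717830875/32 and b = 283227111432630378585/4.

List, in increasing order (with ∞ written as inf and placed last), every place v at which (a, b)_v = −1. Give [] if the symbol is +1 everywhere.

[5, 7]

(a, b) ≡ (-2870, 8385) mod (ℚ^×)²; places V = {2, 3, 5, 7, 11, 13, 41, 43, ∞}.
(a,b)_5: α=3, u≡4; β=1, v≡3 (mod 5); (4|5)=+1, (3|5)=-1; sign (−1)^0·+1^1·-1^3 = -1.
(a,b)_3: α=4, u≡1; β=13, v≡2 (mod 3); (1|3)=+1, (2|3)=-1; sign (−1)^0·+1^13·-1^4 = +1.
(a,b)_43: α=2, u≡38; β=3, v≡15 (mod 43); (38|43)=+1, (15|43)=+1; sign (−1)^0·+1^3·+1^2 = +1.
(a,b)_11: α=2, u≡9; β=2, v≡1 (mod 11); (9|11)=+1, (1|11)=+1; sign (−1)^0·+1^2·+1^2 = +1.
(a,b)_41: α=1, u≡3; β=2, v≡5 (mod 41); (3|41)=-1, (5|41)=+1; sign (−1)^0·-1^2·+1^1 = +1.
(a,b)_7: α=1, u≡5; β=0, v≡3 (mod 7); (5|7)=-1, (3|7)=-1; sign (−1)^0·-1^0·-1^1 = -1.
(a,b)_13: α=2, u≡4; β=3, v≡5 (mod 13); (4|13)=+1, (5|13)=-1; sign (−1)^0·+1^3·-1^2 = +1.
(a,b)_∞: sgn(-2870)=−, sgn(8385)=+, so +1.
(a,b)_2: α=-5, β=-2; u≡5, v≡1 (mod 8); ε(u)ε(v)=0·0, αω(v)=-5·0, βω(u)=-2·1; sum ≡ 0  ⇒  +1.
|Ram(-2870, 8385)| = 2, even; anisotropic at {5, 7}.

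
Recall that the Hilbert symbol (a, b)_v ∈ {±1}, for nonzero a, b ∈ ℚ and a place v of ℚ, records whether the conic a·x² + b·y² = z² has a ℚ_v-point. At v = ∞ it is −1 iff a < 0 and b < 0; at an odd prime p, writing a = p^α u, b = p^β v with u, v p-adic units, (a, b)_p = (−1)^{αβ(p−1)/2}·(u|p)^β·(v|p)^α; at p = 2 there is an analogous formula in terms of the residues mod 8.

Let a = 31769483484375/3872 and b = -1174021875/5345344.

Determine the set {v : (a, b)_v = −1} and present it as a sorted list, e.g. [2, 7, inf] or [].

(a, b) ≡ (14, -1235) mod (ℚ^×)²; places V = {2, 3, 5, 7, 11, 13, 17, 19, 23, ∞}.
(a,b)_7: α=1, u≡4; β=0, v≡4 (mod 7); (4|7)=+1, (4|7)=+1; sign (−1)^0·+1^0·+1^1 = +1.
(a,b)_19: α=2, u≡13; β=1, v≡11 (mod 19); (13|19)=-1, (11|19)=+1; sign (−1)^0·-1^1·+1^2 = -1.
(a,b)_∞: sgn(14)=+, sgn(-1235)=−, so +1.
(a,b)_5: α=6, u≡4; β=5, v≡2 (mod 5); (4|5)=+1, (2|5)=-1; sign (−1)^0·+1^5·-1^6 = +1.
(a,b)_11: α=-2, u≡1; β=0, v≡10 (mod 11); (1|11)=+1, (10|11)=-1; sign (−1)^0·+1^0·-1^-2 = +1.
(a,b)_2: α=-5, β=-6; u≡7, v≡5 (mod 8); ε(u)ε(v)=1·0, αω(v)=-5·1, βω(u)=-6·0; sum ≡ 1  ⇒  -1.
(a,b)_17: α=0, u≡14; β=-4, v≡14 (mod 17); (14|17)=-1, (14|17)=-1; sign (−1)^0·-1^-4·-1^0 = +1.
(a,b)_3: α=2, u≡2; β=2, v≡1 (mod 3); (2|3)=-1, (1|3)=+1; sign (−1)^0·-1^2·+1^2 = +1.
(a,b)_13: α=2, u≡1; β=3, v≡4 (mod 13); (1|13)=+1, (4|13)=+1; sign (−1)^0·+1^3·+1^2 = +1.
(a,b)_23: α=2, u≡14; β=0, v≡14 (mod 23); (14|23)=-1, (14|23)=-1; sign (−1)^0·-1^0·-1^2 = +1.
(14, -1235 / ℚ) ramifies at {2, 19}: a division algebra.

[2, 19]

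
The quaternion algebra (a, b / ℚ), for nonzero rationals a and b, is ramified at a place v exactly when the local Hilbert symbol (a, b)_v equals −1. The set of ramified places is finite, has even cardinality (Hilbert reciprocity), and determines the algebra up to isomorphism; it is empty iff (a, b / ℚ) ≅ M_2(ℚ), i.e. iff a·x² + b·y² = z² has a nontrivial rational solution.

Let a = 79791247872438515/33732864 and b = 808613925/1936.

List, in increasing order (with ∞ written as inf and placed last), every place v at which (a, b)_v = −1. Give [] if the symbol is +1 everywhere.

(a, b) ≡ (35, 357) mod (ℚ^×)²; places V = {2, 3, 5, 7, 11, 17, 31, 43, ∞}.
(a,b)_2: α=-8, β=-4; u≡3, v≡5 (mod 8); ε(u)ε(v)=1·0, αω(v)=-8·1, βω(u)=-4·1; sum ≡ 0  ⇒  +1.
(a,b)_∞: sgn(35)=+, sgn(357)=+, so +1.
(a,b)_31: α=2, u≡2; β=0, v≡7 (mod 31); (2|31)=+1, (7|31)=+1; sign (−1)^0·+1^0·+1^2 = +1.
(a,b)_5: α=1, u≡2; β=2, v≡2 (mod 5); (2|5)=-1, (2|5)=-1; sign (−1)^0·-1^2·-1^1 = -1.
(a,b)_17: α=2, u≡16; β=1, v≡8 (mod 17); (16|17)=+1, (8|17)=+1; sign (−1)^0·+1^1·+1^2 = +1.
(a,b)_3: α=-2, u≡2; β=1, v≡2 (mod 3); (2|3)=-1, (2|3)=-1; sign (−1)^0·-1^1·-1^-2 = -1.
(a,b)_11: α=-4, u≡10; β=-2, v≡4 (mod 11); (10|11)=-1, (4|11)=+1; sign (−1)^0·-1^-2·+1^-4 = +1.
(a,b)_7: α=5, u≡5; β=3, v≡2 (mod 7); (5|7)=-1, (2|7)=+1; sign (−1)^1·-1^3·+1^5 = +1.
(a,b)_43: α=4, u≡41; β=2, v≡15 (mod 43); (41|43)=+1, (15|43)=+1; sign (−1)^0·+1^2·+1^4 = +1.
(35, 357 / ℚ) ramifies at {3, 5}: a division algebra.

[3, 5]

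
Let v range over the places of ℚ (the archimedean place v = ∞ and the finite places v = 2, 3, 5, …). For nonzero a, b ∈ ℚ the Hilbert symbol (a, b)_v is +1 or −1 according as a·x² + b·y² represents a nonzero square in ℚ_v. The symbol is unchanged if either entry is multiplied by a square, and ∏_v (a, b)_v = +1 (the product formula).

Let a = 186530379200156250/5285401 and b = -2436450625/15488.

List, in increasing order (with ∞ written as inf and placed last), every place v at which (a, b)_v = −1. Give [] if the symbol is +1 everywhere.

[2, 5, 7, 47]

Mod squares: a ≡ 10, b ≡ -26978. Check v ∈ {∞, 2, 3, 5, 7, 11, 17, 19, 41, 47}.
v=19: a=19^-2·(≡14), b=19^0·(≡10) mod 19; (14|19)=-1, (10|19)=-1; (−1)^{-2·0·9}·(-1)^0·(-1)^-2 = +1.
v=3: a=3^8·(≡1), b=3^0·(≡1) mod 3; (1|3)=+1, (1|3)=+1; (−1)^{8·0·1}·(+1)^0·(+1)^8 = +1.
v=7: a=7^2·(≡5), b=7^1·(≡5) mod 7; (5|7)=-1, (5|7)=-1; (−1)^{2·1·3}·(-1)^1·(-1)^2 = -1.
v=∞: 10 > 0 and -26978 < 0  ⇒  (a,b)_∞ = +1.
v=47: a=47^2·(≡46), b=47^1·(≡18) mod 47; (46|47)=-1, (18|47)=+1; (−1)^{2·1·23}·(-1)^1·(+1)^2 = -1.
v=5: a=5^7·(≡2), b=5^4·(≡3) mod 5; (2|5)=-1, (3|5)=-1; (−1)^{7·4·2}·(-1)^4·(-1)^7 = -1.
v=17: a=17^0·(≡5), b=17^2·(≡15) mod 17; (5|17)=-1, (15|17)=+1; (−1)^{0·2·8}·(-1)^2·(+1)^0 = +1.
v=41: a=41^2·(≡9), b=41^1·(≡2) mod 41; (9|41)=+1, (2|41)=+1; (−1)^{2·1·20}·(+1)^1·(+1)^2 = +1.
v=11: a=11^-4·(≡8), b=11^-2·(≡1) mod 11; (8|11)=-1, (1|11)=+1; (−1)^{-4·-2·5}·(-1)^-2·(+1)^-4 = +1.
v=2: v_2(a)=1, v_2(b)=-7; units ≡ 5, 7 (mod 8); ε·ε+αω+βω = 0·1+1·0+-7·1 ≡ 1  ⇒  (a,b)_2 = -1.
(10, -26978 / ℚ) ramifies at {2, 5, 7, 47}: a division algebra.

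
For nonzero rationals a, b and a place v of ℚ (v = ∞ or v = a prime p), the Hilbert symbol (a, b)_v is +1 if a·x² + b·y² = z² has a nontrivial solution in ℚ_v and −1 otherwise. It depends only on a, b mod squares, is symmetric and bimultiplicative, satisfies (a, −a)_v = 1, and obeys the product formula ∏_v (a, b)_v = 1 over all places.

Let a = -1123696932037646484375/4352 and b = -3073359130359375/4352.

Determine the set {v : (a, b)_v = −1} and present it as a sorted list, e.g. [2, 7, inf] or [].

[17, inf]

(a, b) ≡ (-20092215, -309111) mod (ℚ^×)²; places V = {2, 3, 5, 11, 13, 17, 19, 23, 29, ∞}.
(a,b)_23: α=2, u≡15; β=2, v≡9 (mod 23); (15|23)=-1, (9|23)=+1; sign (−1)^0·-1^2·+1^2 = +1.
(a,b)_∞: sgn(-20092215)=−, sgn(-309111)=−, so -1.
(a,b)_29: α=1, u≡1; β=1, v≡4 (mod 29); (1|29)=+1, (4|29)=+1; sign (−1)^0·+1^1·+1^1 = +1.
(a,b)_17: α=-1, u≡4; β=-1, v≡12 (mod 17); (4|17)=+1, (12|17)=-1; sign (−1)^0·+1^-1·-1^-1 = -1.
(a,b)_19: α=1, u≡9; β=1, v≡13 (mod 19); (9|19)=+1, (13|19)=-1; sign (−1)^1·+1^1·-1^1 = +1.
(a,b)_13: α=3, u≡2; β=2, v≡9 (mod 13); (2|13)=-1, (9|13)=+1; sign (−1)^0·-1^2·+1^3 = +1.
(a,b)_2: α=-8, β=-8; u≡1, v≡1 (mod 8); ε(u)ε(v)=0·0, αω(v)=-8·0, βω(u)=-8·0; sum ≡ 0  ⇒  +1.
(a,b)_11: α=3, u≡6; β=3, v≡4 (mod 11); (6|11)=-1, (4|11)=+1; sign (−1)^1·-1^3·+1^3 = +1.
(a,b)_5: α=11, u≡2; β=6, v≡1 (mod 5); (2|5)=-1, (1|5)=+1; sign (−1)^0·-1^6·+1^11 = +1.
(a,b)_3: α=3, u≡2; β=1, v≡1 (mod 3); (2|3)=-1, (1|3)=+1; sign (−1)^1·-1^1·+1^3 = +1.
|Ram(-20092215, -309111)| = 2, even; anisotropic at {17, ∞}.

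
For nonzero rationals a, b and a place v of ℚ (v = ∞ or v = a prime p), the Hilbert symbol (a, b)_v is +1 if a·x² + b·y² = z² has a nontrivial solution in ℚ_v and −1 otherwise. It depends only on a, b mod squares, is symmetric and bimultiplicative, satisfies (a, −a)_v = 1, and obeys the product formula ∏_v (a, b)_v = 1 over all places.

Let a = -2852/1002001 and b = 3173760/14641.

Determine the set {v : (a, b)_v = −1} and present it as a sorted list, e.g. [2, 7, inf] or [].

[2, 5, 29, 31]

(a, b) ≡ (-713, 5510) mod (ℚ^×)²; places V = {2, 3, 5, 7, 11, 13, 19, 23, 29, 31, ∞}.
(a,b)_23: α=1, u≡10; β=0, v≡1 (mod 23); (10|23)=-1, (1|23)=+1; sign (−1)^0·-1^0·+1^1 = +1.
(a,b)_29: α=0, u≡18; β=1, v≡16 (mod 29); (18|29)=-1, (16|29)=+1; sign (−1)^0·-1^1·+1^0 = -1.
(a,b)_5: α=0, u≡3; β=1, v≡2 (mod 5); (3|5)=-1, (2|5)=-1; sign (−1)^0·-1^1·-1^0 = -1.
(a,b)_7: α=-2, u≡2; β=0, v≡4 (mod 7); (2|7)=+1, (4|7)=+1; sign (−1)^0·+1^0·+1^-2 = +1.
(a,b)_∞: sgn(-713)=−, sgn(5510)=+, so +1.
(a,b)_2: α=2, β=7; u≡7, v≡3 (mod 8); ε(u)ε(v)=1·1, αω(v)=2·1, βω(u)=7·0; sum ≡ 1  ⇒  -1.
(a,b)_31: α=1, u≡18; β=0, v≡15 (mod 31); (18|31)=+1, (15|31)=-1; sign (−1)^0·+1^0·-1^1 = -1.
(a,b)_19: α=0, u≡1; β=1, v≡1 (mod 19); (1|19)=+1, (1|19)=+1; sign (−1)^0·+1^1·+1^0 = +1.
(a,b)_11: α=-2, u≡7; β=-4, v≡7 (mod 11); (7|11)=-1, (7|11)=-1; sign (−1)^0·-1^-4·-1^-2 = +1.
(a,b)_3: α=0, u≡1; β=2, v≡2 (mod 3); (1|3)=+1, (2|3)=-1; sign (−1)^0·+1^2·-1^0 = +1.
(a,b)_13: α=-2, u≡8; β=0, v≡6 (mod 13); (8|13)=-1, (6|13)=-1; sign (−1)^0·-1^0·-1^-2 = +1.
|Ram(-713, 5510)| = 4, even; anisotropic at {2, 5, 29, 31}.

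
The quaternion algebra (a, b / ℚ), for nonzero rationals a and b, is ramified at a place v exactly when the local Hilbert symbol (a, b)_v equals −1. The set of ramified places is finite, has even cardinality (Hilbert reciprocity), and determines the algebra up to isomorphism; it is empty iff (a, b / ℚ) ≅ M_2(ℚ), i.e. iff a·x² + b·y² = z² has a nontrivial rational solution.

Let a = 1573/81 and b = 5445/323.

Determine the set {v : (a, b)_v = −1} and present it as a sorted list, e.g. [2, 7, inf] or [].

Mod squares: a ≡ 13, b ≡ 1615. Check v ∈ {∞, 2, 3, 5, 11, 13, 17, 19}.
v=19: a=19^0·(≡3), b=19^-1·(≡4) mod 19; (3|19)=-1, (4|19)=+1; (−1)^{0·-1·9}·(-1)^-1·(+1)^0 = -1.
v=∞: 13 > 0 and 1615 > 0  ⇒  (a,b)_∞ = +1.
v=17: a=17^0·(≡2), b=17^-1·(≡11) mod 17; (2|17)=+1, (11|17)=-1; (−1)^{0·-1·8}·(+1)^-1·(-1)^0 = +1.
v=11: a=11^2·(≡6), b=11^2·(≡3) mod 11; (6|11)=-1, (3|11)=+1; (−1)^{2·2·5}·(-1)^2·(+1)^2 = +1.
v=13: a=13^1·(≡10), b=13^0·(≡1) mod 13; (10|13)=+1, (1|13)=+1; (−1)^{1·0·6}·(+1)^0·(+1)^1 = +1.
v=2: v_2(a)=0, v_2(b)=0; units ≡ 5, 7 (mod 8); ε·ε+αω+βω = 0·1+0·0+0·1 ≡ 0  ⇒  (a,b)_2 = +1.
v=3: a=3^-4·(≡1), b=3^2·(≡1) mod 3; (1|3)=+1, (1|3)=+1; (−1)^{-4·2·1}·(+1)^2·(+1)^-4 = +1.
v=5: a=5^0·(≡3), b=5^1·(≡3) mod 5; (3|5)=-1, (3|5)=-1; (−1)^{0·1·2}·(-1)^1·(-1)^0 = -1.
Ram(13, 1615) = {5, 19}; no ℚ_5-point on the conic.

[5, 19]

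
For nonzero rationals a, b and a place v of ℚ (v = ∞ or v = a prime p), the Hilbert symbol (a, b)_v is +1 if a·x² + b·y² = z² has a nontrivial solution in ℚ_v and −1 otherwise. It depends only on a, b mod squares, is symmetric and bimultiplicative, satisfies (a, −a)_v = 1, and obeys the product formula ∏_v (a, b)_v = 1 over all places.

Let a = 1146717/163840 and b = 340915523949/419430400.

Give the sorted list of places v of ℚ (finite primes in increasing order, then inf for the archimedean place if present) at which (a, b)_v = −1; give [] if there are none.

[2, 13]

(a, b) ≡ (130, 21) mod (ℚ^×)²; places V = {2, 3, 5, 7, 11, 13, ∞}.
(a,b)_2: α=-15, β=-24; u≡1, v≡5 (mod 8); ε(u)ε(v)=0·0, αω(v)=-15·1, βω(u)=-24·0; sum ≡ 1  ⇒  -1.
(a,b)_∞: sgn(130)=+, sgn(21)=+, so +1.
(a,b)_5: α=-1, u≡4; β=-2, v≡4 (mod 5); (4|5)=+1, (4|5)=+1; sign (−1)^0·+1^-2·+1^-1 = +1.
(a,b)_11: α=2, u≡1; β=4, v≡6 (mod 11); (1|11)=+1, (6|11)=-1; sign (−1)^0·+1^4·-1^2 = +1.
(a,b)_13: α=1, u≡4; β=2, v≡5 (mod 13); (4|13)=+1, (5|13)=-1; sign (−1)^0·+1^2·-1^1 = -1.
(a,b)_7: α=0, u≡1; β=1, v≡6 (mod 7); (1|7)=+1, (6|7)=-1; sign (−1)^0·+1^1·-1^0 = +1.
(a,b)_3: α=6, u≡1; β=9, v≡1 (mod 3); (1|3)=+1, (1|3)=+1; sign (−1)^0·+1^9·+1^6 = +1.
(130, 21 / ℚ) ramifies at {2, 13}: a division algebra.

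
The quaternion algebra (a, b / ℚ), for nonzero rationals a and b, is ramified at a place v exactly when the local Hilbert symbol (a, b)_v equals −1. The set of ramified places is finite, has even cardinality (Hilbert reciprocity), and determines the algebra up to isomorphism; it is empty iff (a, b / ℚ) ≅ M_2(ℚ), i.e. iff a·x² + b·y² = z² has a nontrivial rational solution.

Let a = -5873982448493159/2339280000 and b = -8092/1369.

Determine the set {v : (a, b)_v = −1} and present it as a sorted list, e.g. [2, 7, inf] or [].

[7, 13, 17, inf]

Mod squares: a ≡ -782782, b ≡ -7. Check v ∈ {∞, 2, 3, 5, 7, 11, 13, 17, 19, 23, 37, 43}.
v=23: a=23^1·(≡18), b=23^0·(≡8) mod 23; (18|23)=+1, (8|23)=+1; (−1)^{1·0·11}·(+1)^0·(+1)^1 = +1.
v=11: a=11^3·(≡6), b=11^0·(≡3) mod 11; (6|11)=-1, (3|11)=+1; (−1)^{3·0·5}·(-1)^0·(+1)^3 = +1.
v=7: a=7^3·(≡3), b=7^1·(≡5) mod 7; (3|7)=-1, (5|7)=-1; (−1)^{3·1·3}·(-1)^1·(-1)^3 = -1.
v=19: a=19^-2·(≡14), b=19^0·(≡2) mod 19; (14|19)=-1, (2|19)=-1; (−1)^{-2·0·9}·(-1)^0·(-1)^-2 = +1.
v=2: v_2(a)=-7, v_2(b)=2; units ≡ 1, 1 (mod 8); ε·ε+αω+βω = 0·0+-7·0+2·0 ≡ 0  ⇒  (a,b)_2 = +1.
v=5: a=5^-4·(≡2), b=5^0·(≡2) mod 5; (2|5)=-1, (2|5)=-1; (−1)^{-4·0·2}·(-1)^0·(-1)^-4 = +1.
v=13: a=13^1·(≡5), b=13^0·(≡5) mod 13; (5|13)=-1, (5|13)=-1; (−1)^{1·0·6}·(-1)^0·(-1)^1 = -1.
v=43: a=43^2·(≡2), b=43^0·(≡38) mod 43; (2|43)=-1, (38|43)=+1; (−1)^{2·0·21}·(-1)^0·(+1)^2 = +1.
v=∞: -782782 < 0 and -7 < 0  ⇒  (a,b)_∞ = -1.
v=17: a=17^1·(≡3), b=17^2·(≡12) mod 17; (3|17)=-1, (12|17)=-1; (−1)^{1·2·8}·(-1)^2·(-1)^1 = -1.
v=37: a=37^2·(≡36), b=37^-2·(≡11) mod 37; (36|37)=+1, (11|37)=+1; (−1)^{2·-2·18}·(+1)^-2·(+1)^2 = +1.
v=3: a=3^-4·(≡2), b=3^0·(≡2) mod 3; (2|3)=-1, (2|3)=-1; (−1)^{-4·0·1}·(-1)^0·(-1)^-4 = +1.
|Ram(-782782, -7)| = 4, even; anisotropic at {7, 13, 17, ∞}.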